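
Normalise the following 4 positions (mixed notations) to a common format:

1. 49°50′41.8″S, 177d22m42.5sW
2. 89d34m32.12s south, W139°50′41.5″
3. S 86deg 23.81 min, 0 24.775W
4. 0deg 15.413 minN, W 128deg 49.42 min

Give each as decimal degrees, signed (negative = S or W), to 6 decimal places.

1. -49.844944, -177.378472
2. -89.575589, -139.844861
3. -86.396833, -0.412917
4. 0.256883, -128.823667

Point 1:
  φ: 49 + 50/60 + 41.8/3600 = 49.8449444
  hemisphere S, so the sign is −
  Longitude: 177 + 22/60 + 42.5/3600 = 177.3784722
  W ⇒ negate
Point 2:
  Lat: 89 + 34/60 + 32.12/3600 = 89.5755889
  S → negative
  Longitude: 139° + 50/60 + 41.5/3600 = 139 + 0.833333 + 0.011528 = 139.8448611
  hemisphere W, so the sign is −
Point 3:
  Latitude: 86 + 23.81/60 = 86.3968333
  hemisphere S, so the sign is −
  Longitude: 0 + 24.775/60 = 0.4129167
  W → negative
Point 4:
  φ: 15.413′ = 0.256883°; total 0.2568833
  N → positive
  Lon: 49.42′ = 0.823667°; total 128.8236667
  W → negative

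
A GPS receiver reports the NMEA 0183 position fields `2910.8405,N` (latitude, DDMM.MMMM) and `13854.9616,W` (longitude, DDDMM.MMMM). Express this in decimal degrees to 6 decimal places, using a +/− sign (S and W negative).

29.180675, -138.916027

Latitude: degrees = first 2 digits = 29, minutes = 10.8405; 29 + 10.8405/60 = 29.1806750
N → positive
Longitude: split at 3 digits → 138° and 54.9616′; 138 + 54.9616/60 = 138.9160267
hemisphere W, so the sign is −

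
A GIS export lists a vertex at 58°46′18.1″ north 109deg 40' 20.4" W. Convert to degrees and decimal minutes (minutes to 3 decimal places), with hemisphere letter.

Latitude: seconds/60 = 0.30167; minutes = 46 + 0.30167 = 46.30167
Longitude: seconds/60 = 0.34000; minutes = 40 + 0.34000 = 40.34000

58° 46.302′ N, 109° 40.340′ W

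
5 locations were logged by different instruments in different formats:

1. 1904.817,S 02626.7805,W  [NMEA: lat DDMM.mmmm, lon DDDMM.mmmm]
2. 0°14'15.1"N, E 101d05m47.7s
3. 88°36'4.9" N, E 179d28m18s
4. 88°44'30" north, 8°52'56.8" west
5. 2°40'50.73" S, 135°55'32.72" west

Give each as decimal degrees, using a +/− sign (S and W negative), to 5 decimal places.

1. -19.08028, -26.44634
2. 0.23753, 101.09658
3. 88.60136, 179.47167
4. 88.74167, -8.88244
5. -2.68076, -135.92576

Point 1:
  Latitude: degrees = first 2 digits = 19, minutes = 4.817; 19 + 4.817/60 = 19.080283
  S → negative
  Lon: degrees = first 3 digits = 26, minutes = 26.7805; 26 + 26.7805/60 = 26.446342
  hemisphere W, so the sign is −
Point 2:
  φ: 14′ + 15.1″ = 14.25167′; 0 + 14.25167/60 = 0.237528
  N → positive
  λ: 5′ + 47.7″ = 5.79500′; 101 + 5.79500/60 = 101.096583
  E → positive
Point 3:
  φ: 36′ + 4.9″ = 36.08167′; 88 + 36.08167/60 = 88.601361
  N → positive
  Longitude: 179° + 28/60 + 18/3600 = 179 + 0.466667 + 0.005000 = 179.471667
  E ⇒ keep positive
Point 4:
  Lat: 88° + 44/60 + 30/3600 = 88 + 0.733333 + 0.008333 = 88.741667
  N → positive
  λ: 52′ + 56.8″ = 52.94667′; 8 + 52.94667/60 = 8.882444
  W ⇒ negate
Point 5:
  φ: 40′ + 50.73″ = 40.84550′; 2 + 40.84550/60 = 2.680758
  hemisphere S, so the sign is −
  λ: 55′ + 32.72″ = 55.54533′; 135 + 55.54533/60 = 135.925756
  W → negative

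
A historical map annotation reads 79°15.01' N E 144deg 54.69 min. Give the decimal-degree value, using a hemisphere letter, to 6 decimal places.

79.250167° N, 144.911500° E

φ: 79 + 15.01/60 = 79.2501667
Longitude: 144 + 54.69/60 = 144.9115000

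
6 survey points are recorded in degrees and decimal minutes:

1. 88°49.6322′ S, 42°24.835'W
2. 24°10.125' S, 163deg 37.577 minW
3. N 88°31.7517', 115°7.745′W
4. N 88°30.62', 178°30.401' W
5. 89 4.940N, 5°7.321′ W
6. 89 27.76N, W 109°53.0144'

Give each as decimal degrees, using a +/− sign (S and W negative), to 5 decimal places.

Point 1:
  φ: 88 + 49.6322/60 = 88.827203
  S → negative
  Longitude: 24.835′ = 0.413917°; total 42.413917
  W ⇒ negate
Point 2:
  Latitude: 10.125′ = 0.168750°; total 24.168750
  S → negative
  Lon: 37.577′ = 0.626283°; total 163.626283
  hemisphere W, so the sign is −
Point 3:
  Latitude: 31.7517′ = 0.529195°; total 88.529195
  N ⇒ keep positive
  Longitude: 7.745′ = 0.129083°; total 115.129083
  W ⇒ negate
Point 4:
  φ: 88 + 30.62/60 = 88.510333
  N ⇒ keep positive
  λ: 178 + 30.401/60 = 178.506683
  hemisphere W, so the sign is −
Point 5:
  Lat: 89 + 4.94/60 = 89.082333
  N ⇒ keep positive
  Longitude: 5 + 7.321/60 = 5.122017
  hemisphere W, so the sign is −
Point 6:
  φ: 89 + 27.76/60 = 89.462667
  N → positive
  Longitude: 109 + 53.0144/60 = 109.883573
  hemisphere W, so the sign is −

1. -88.82720, -42.41392
2. -24.16875, -163.62628
3. 88.52920, -115.12908
4. 88.51033, -178.50668
5. 89.08233, -5.12202
6. 89.46267, -109.88357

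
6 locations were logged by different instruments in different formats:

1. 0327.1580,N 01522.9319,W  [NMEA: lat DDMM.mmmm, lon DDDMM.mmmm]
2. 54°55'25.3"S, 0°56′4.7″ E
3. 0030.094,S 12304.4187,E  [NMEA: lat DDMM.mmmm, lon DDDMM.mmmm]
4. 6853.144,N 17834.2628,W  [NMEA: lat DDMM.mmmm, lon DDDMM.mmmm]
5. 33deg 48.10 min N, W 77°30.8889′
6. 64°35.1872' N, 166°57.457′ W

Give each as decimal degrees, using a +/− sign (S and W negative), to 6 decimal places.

1. 3.452633, -15.382198
2. -54.923694, 0.934639
3. -0.501567, 123.073645
4. 68.885733, -178.571047
5. 33.801667, -77.514815
6. 64.586453, -166.957617

Point 1:
  φ: split at 2 digits → 03° and 27.158′; 3 + 27.158/60 = 3.4526333
  N → positive
  Longitude: degrees = first 3 digits = 15, minutes = 22.9319; 15 + 22.9319/60 = 15.3821983
  W → negative
Point 2:
  Lat: 54° + 55/60 + 25.3/3600 = 54 + 0.916667 + 0.007028 = 54.9236944
  S → negative
  Lon: 0 + 56/60 + 4.7/3600 = 0.9346389
  E ⇒ keep positive
Point 3:
  Lat: degrees = first 2 digits = 0, minutes = 30.094; 0 + 30.094/60 = 0.5015667
  S → negative
  Longitude: degrees = first 3 digits = 123, minutes = 4.4187; 123 + 4.4187/60 = 123.0736450
  E ⇒ keep positive
Point 4:
  Latitude: split at 2 digits → 68° and 53.144′; 68 + 53.144/60 = 68.8857333
  N → positive
  Lon: split at 3 digits → 178° and 34.2628′; 178 + 34.2628/60 = 178.5710467
  W ⇒ negate
Point 5:
  Lat: 33 + 48.1/60 = 33.8016667
  N → positive
  λ: 77 + 30.8889/60 = 77.5148150
  W ⇒ negate
Point 6:
  φ: 35.1872′ = 0.586453°; total 64.5864533
  N → positive
  Lon: 57.457′ = 0.957617°; total 166.9576167
  W → negative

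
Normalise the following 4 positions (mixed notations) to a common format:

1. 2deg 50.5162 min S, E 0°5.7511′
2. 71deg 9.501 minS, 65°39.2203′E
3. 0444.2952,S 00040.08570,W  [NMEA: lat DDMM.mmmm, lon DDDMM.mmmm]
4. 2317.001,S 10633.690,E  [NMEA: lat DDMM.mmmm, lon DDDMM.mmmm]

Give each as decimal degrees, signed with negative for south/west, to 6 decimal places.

Point 1:
  Lat: 50.5162′ = 0.841937°; total 2.8419367
  S → negative
  Longitude: 5.7511′ = 0.095852°; total 0.0958517
  E ⇒ keep positive
Point 2:
  φ: 9.501′ = 0.158350°; total 71.1583500
  hemisphere S, so the sign is −
  Lon: 39.2203′ = 0.653672°; total 65.6536717
  E → positive
Point 3:
  φ: split at 2 digits → 04° and 44.2952′; 4 + 44.2952/60 = 4.7382533
  hemisphere S, so the sign is −
  Longitude: split at 3 digits → 000° and 40.0857′; 0 + 40.0857/60 = 0.6680950
  hemisphere W, so the sign is −
Point 4:
  Latitude: degrees = first 2 digits = 23, minutes = 17.001; 23 + 17.001/60 = 23.2833500
  S ⇒ negate
  λ: split at 3 digits → 106° and 33.69′; 106 + 33.69/60 = 106.5615000
  E → positive

1. -2.841937, 0.095852
2. -71.158350, 65.653672
3. -4.738253, -0.668095
4. -23.283350, 106.561500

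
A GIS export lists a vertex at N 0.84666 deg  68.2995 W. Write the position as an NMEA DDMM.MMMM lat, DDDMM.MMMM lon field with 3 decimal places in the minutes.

Latitude: fractional part 0.846660 → 50.79960 minutes
Lon: fractional part 0.299500 → 17.97000 minutes

0050.800,N / 06817.970,W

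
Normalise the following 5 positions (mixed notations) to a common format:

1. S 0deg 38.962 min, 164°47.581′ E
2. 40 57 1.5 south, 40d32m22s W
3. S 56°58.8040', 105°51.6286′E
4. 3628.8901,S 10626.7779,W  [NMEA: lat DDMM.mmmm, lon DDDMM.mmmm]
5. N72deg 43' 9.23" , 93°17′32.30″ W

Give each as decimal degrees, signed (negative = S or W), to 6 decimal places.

Point 1:
  φ: 0 + 38.962/60 = 0.6493667
  hemisphere S, so the sign is −
  λ: 164 + 47.581/60 = 164.7930167
  E → positive
Point 2:
  Lat: 57′ + 1.5″ = 57.02500′; 40 + 57.02500/60 = 40.9504167
  hemisphere S, so the sign is −
  λ: 40° + 32/60 + 22/3600 = 40 + 0.533333 + 0.006111 = 40.5394444
  W → negative
Point 3:
  φ: 58.804′ = 0.980067°; total 56.9800667
  hemisphere S, so the sign is −
  Lon: 105 + 51.6286/60 = 105.8604767
  E ⇒ keep positive
Point 4:
  φ: degrees = first 2 digits = 36, minutes = 28.8901; 36 + 28.8901/60 = 36.4815017
  S ⇒ negate
  λ: split at 3 digits → 106° and 26.7779′; 106 + 26.7779/60 = 106.4462983
  W ⇒ negate
Point 5:
  Latitude: 72 + 43/60 + 9.23/3600 = 72.7192306
  N → positive
  Longitude: 93° + 17/60 + 32.3/3600 = 93 + 0.283333 + 0.008972 = 93.2923056
  W ⇒ negate

1. -0.649367, 164.793017
2. -40.950417, -40.539444
3. -56.980067, 105.860477
4. -36.481502, -106.446298
5. 72.719231, -93.292306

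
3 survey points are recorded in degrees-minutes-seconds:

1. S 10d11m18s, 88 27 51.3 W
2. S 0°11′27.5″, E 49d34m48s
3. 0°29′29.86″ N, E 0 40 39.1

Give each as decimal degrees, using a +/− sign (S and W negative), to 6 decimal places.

1. -10.188333, -88.464250
2. -0.190972, 49.580000
3. 0.491628, 0.677528

Point 1:
  Lat: 10° + 11/60 + 18/3600 = 10 + 0.183333 + 0.005000 = 10.1883333
  hemisphere S, so the sign is −
  λ: 88 + 27/60 + 51.3/3600 = 88.4642500
  hemisphere W, so the sign is −
Point 2:
  φ: 11′ + 27.5″ = 11.45833′; 0 + 11.45833/60 = 0.1909722
  hemisphere S, so the sign is −
  Longitude: 49° + 34/60 + 48/3600 = 49 + 0.566667 + 0.013333 = 49.5800000
  E ⇒ keep positive
Point 3:
  φ: 0 + 29/60 + 29.86/3600 = 0.4916278
  N → positive
  Lon: 0° + 40/60 + 39.1/3600 = 0 + 0.666667 + 0.010861 = 0.6775278
  E ⇒ keep positive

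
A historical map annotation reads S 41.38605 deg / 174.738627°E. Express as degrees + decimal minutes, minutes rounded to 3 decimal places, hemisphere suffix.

φ: fractional part 0.386050 → 23.16300 minutes
Longitude: 174° + 0.738627 × 60 = 174° 44.31762′

41° 23.163′ S, 174° 44.318′ E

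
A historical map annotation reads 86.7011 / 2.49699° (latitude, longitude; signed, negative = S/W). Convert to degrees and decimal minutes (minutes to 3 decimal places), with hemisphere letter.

Latitude: fractional part 0.701100 → 42.06600 minutes
Longitude: minutes = (2.496990 − 2) × 60 = 29.81940

86° 42.066′ N, 2° 29.819′ E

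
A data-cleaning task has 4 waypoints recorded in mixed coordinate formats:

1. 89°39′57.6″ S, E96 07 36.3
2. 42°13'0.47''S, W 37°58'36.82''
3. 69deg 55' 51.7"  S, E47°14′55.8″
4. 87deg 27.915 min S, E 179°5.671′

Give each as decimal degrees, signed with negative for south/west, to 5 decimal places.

Point 1:
  φ: 39′ + 57.6″ = 39.96000′; 89 + 39.96000/60 = 89.666000
  S → negative
  Longitude: 96° + 7/60 + 36.3/3600 = 96 + 0.116667 + 0.010083 = 96.126750
  E → positive
Point 2:
  φ: 42° + 13/60 + 0.47/3600 = 42 + 0.216667 + 0.000131 = 42.216797
  hemisphere S, so the sign is −
  Longitude: 37 + 58/60 + 36.82/3600 = 37.976894
  hemisphere W, so the sign is −
Point 3:
  φ: 55′ + 51.7″ = 55.86167′; 69 + 55.86167/60 = 69.931028
  S ⇒ negate
  Longitude: 47 + 14/60 + 55.8/3600 = 47.248833
  E → positive
Point 4:
  Latitude: 87 + 27.915/60 = 87.465250
  S ⇒ negate
  Lon: 179 + 5.671/60 = 179.094517
  E ⇒ keep positive

1. -89.66600, 96.12675
2. -42.21680, -37.97689
3. -69.93103, 47.24883
4. -87.46525, 179.09452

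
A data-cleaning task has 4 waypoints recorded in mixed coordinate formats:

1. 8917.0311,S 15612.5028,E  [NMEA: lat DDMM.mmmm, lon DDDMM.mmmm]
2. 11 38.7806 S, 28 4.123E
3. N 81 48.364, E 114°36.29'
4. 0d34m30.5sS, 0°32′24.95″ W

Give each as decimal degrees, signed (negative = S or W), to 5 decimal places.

1. -89.28385, 156.20838
2. -11.64634, 28.06872
3. 81.80607, 114.60483
4. -0.57514, -0.54026

Point 1:
  Lat: degrees = first 2 digits = 89, minutes = 17.0311; 89 + 17.0311/60 = 89.283852
  hemisphere S, so the sign is −
  Longitude: split at 3 digits → 156° and 12.5028′; 156 + 12.5028/60 = 156.208380
  E ⇒ keep positive
Point 2:
  Lat: 11 + 38.7806/60 = 11.646343
  hemisphere S, so the sign is −
  λ: 4.123′ = 0.068717°; total 28.068717
  E ⇒ keep positive
Point 3:
  φ: 48.364′ = 0.806067°; total 81.806067
  N → positive
  Longitude: 114 + 36.29/60 = 114.604833
  E → positive
Point 4:
  Lat: 0° + 34/60 + 30.5/3600 = 0 + 0.566667 + 0.008472 = 0.575139
  hemisphere S, so the sign is −
  Longitude: 32′ + 24.95″ = 32.41583′; 0 + 32.41583/60 = 0.540264
  W ⇒ negate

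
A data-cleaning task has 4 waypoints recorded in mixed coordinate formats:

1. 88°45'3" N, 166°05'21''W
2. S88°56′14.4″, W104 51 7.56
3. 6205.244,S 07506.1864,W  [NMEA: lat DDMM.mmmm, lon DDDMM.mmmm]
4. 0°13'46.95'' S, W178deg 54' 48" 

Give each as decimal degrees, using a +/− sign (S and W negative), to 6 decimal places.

1. 88.750833, -166.089167
2. -88.937333, -104.852100
3. -62.087400, -75.103107
4. -0.229708, -178.913333

Point 1:
  Latitude: 88 + 45/60 + 3/3600 = 88.7508333
  N → positive
  λ: 166° + 5/60 + 21/3600 = 166 + 0.083333 + 0.005833 = 166.0891667
  hemisphere W, so the sign is −
Point 2:
  Latitude: 88 + 56/60 + 14.4/3600 = 88.9373333
  S ⇒ negate
  Longitude: 104 + 51/60 + 7.56/3600 = 104.8521000
  W → negative
Point 3:
  φ: split at 2 digits → 62° and 5.244′; 62 + 5.244/60 = 62.0874000
  S ⇒ negate
  Lon: split at 3 digits → 075° and 6.1864′; 75 + 6.1864/60 = 75.1031067
  W ⇒ negate
Point 4:
  Lat: 0° + 13/60 + 46.95/3600 = 0 + 0.216667 + 0.013042 = 0.2297083
  hemisphere S, so the sign is −
  Lon: 178 + 54/60 + 48/3600 = 178.9133333
  hemisphere W, so the sign is −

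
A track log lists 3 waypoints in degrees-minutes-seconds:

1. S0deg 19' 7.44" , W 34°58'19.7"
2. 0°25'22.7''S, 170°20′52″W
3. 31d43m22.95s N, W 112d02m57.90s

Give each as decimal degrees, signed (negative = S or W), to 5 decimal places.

1. -0.31873, -34.97214
2. -0.42297, -170.34778
3. 31.72304, -112.04942

Point 1:
  Latitude: 0° + 19/60 + 7.44/3600 = 0 + 0.316667 + 0.002067 = 0.318733
  S → negative
  λ: 34 + 58/60 + 19.7/3600 = 34.972139
  W → negative
Point 2:
  Lat: 0° + 25/60 + 22.7/3600 = 0 + 0.416667 + 0.006306 = 0.422972
  hemisphere S, so the sign is −
  Lon: 170° + 20/60 + 52/3600 = 170 + 0.333333 + 0.014444 = 170.347778
  W ⇒ negate
Point 3:
  Lat: 31° + 43/60 + 22.95/3600 = 31 + 0.716667 + 0.006375 = 31.723042
  N ⇒ keep positive
  λ: 112° + 2/60 + 57.9/3600 = 112 + 0.033333 + 0.016083 = 112.049417
  hemisphere W, so the sign is −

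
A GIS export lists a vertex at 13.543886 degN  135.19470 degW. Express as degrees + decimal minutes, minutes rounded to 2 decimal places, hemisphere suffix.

13° 32.63′ N, 135° 11.68′ W

Lat: minutes = (13.543886 − 13) × 60 = 32.6332
Longitude: fractional part 0.194700 → 11.6820 minutes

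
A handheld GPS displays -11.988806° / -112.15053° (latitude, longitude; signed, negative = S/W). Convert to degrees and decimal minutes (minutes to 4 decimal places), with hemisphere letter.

11° 59.3284′ S, 112° 9.0318′ W

Latitude is negative → S; |value| = 11.988806
Latitude: fractional part 0.988806 → 59.328360 minutes
Longitude is negative → W; |value| = 112.150530
Longitude: 112° + 0.150530 × 60 = 112° 9.031800′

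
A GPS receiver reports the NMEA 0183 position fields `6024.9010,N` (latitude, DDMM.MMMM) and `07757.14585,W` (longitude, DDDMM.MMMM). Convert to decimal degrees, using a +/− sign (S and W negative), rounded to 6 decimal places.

Latitude: split at 2 digits → 60° and 24.901′; 60 + 24.901/60 = 60.4150167
N ⇒ keep positive
Lon: degrees = first 3 digits = 77, minutes = 57.14585; 77 + 57.14585/60 = 77.9524308
W ⇒ negate

60.415017, -77.952431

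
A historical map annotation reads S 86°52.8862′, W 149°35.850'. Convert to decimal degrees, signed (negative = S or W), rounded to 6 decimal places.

-86.881437, -149.597500

φ: 52.8862′ = 0.881437°; total 86.8814367
hemisphere S, so the sign is −
Lon: 149 + 35.85/60 = 149.5975000
W ⇒ negate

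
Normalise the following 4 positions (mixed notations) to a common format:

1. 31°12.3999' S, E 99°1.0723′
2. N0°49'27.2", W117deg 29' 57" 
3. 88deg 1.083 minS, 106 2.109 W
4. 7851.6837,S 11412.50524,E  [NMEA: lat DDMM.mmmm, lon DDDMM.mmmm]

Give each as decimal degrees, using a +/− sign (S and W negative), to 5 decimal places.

Point 1:
  Lat: 12.3999′ = 0.206665°; total 31.206665
  S → negative
  λ: 1.0723′ = 0.017872°; total 99.017872
  E ⇒ keep positive
Point 2:
  Latitude: 0 + 49/60 + 27.2/3600 = 0.824222
  N ⇒ keep positive
  Lon: 29′ + 57″ = 29.95000′; 117 + 29.95000/60 = 117.499167
  W → negative
Point 3:
  Latitude: 88 + 1.083/60 = 88.018050
  S → negative
  Longitude: 2.109′ = 0.035150°; total 106.035150
  hemisphere W, so the sign is −
Point 4:
  Lat: degrees = first 2 digits = 78, minutes = 51.6837; 78 + 51.6837/60 = 78.861395
  hemisphere S, so the sign is −
  λ: split at 3 digits → 114° and 12.50524′; 114 + 12.50524/60 = 114.208421
  E ⇒ keep positive

1. -31.20667, 99.01787
2. 0.82422, -117.49917
3. -88.01805, -106.03515
4. -78.86140, 114.20842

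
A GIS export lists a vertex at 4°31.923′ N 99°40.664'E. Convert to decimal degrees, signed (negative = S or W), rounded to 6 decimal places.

4.532050, 99.677733

Latitude: 31.923′ = 0.532050°; total 4.5320500
N → positive
Longitude: 40.664′ = 0.677733°; total 99.6777333
E ⇒ keep positive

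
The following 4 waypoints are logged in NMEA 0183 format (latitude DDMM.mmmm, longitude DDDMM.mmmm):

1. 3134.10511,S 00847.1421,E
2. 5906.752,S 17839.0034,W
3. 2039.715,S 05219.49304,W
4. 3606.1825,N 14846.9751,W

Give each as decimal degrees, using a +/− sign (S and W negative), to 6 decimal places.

1. -31.568419, 8.785702
2. -59.112533, -178.650057
3. -20.661917, -52.324884
4. 36.103042, -148.782918

Point 1:
  Latitude: split at 2 digits → 31° and 34.10511′; 31 + 34.10511/60 = 31.5684185
  hemisphere S, so the sign is −
  λ: split at 3 digits → 008° and 47.1421′; 8 + 47.1421/60 = 8.7857017
  E → positive
Point 2:
  φ: degrees = first 2 digits = 59, minutes = 6.752; 59 + 6.752/60 = 59.1125333
  S ⇒ negate
  λ: degrees = first 3 digits = 178, minutes = 39.0034; 178 + 39.0034/60 = 178.6500567
  hemisphere W, so the sign is −
Point 3:
  Latitude: degrees = first 2 digits = 20, minutes = 39.715; 20 + 39.715/60 = 20.6619167
  S → negative
  Lon: split at 3 digits → 052° and 19.49304′; 52 + 19.49304/60 = 52.3248840
  W → negative
Point 4:
  Lat: split at 2 digits → 36° and 6.1825′; 36 + 6.1825/60 = 36.1030417
  N → positive
  λ: degrees = first 3 digits = 148, minutes = 46.9751; 148 + 46.9751/60 = 148.7829183
  W → negative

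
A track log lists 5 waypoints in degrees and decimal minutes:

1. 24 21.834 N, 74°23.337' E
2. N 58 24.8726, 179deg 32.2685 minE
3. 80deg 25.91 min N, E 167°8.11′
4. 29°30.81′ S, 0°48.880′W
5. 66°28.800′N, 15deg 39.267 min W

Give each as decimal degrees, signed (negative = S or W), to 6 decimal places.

1. 24.363900, 74.388950
2. 58.414543, 179.537808
3. 80.431833, 167.135167
4. -29.513500, -0.814667
5. 66.480000, -15.654450

Point 1:
  Latitude: 24 + 21.834/60 = 24.3639000
  N → positive
  λ: 23.337′ = 0.388950°; total 74.3889500
  E ⇒ keep positive
Point 2:
  Latitude: 24.8726′ = 0.414543°; total 58.4145433
  N ⇒ keep positive
  Longitude: 32.2685′ = 0.537808°; total 179.5378083
  E → positive
Point 3:
  Lat: 25.91′ = 0.431833°; total 80.4318333
  N ⇒ keep positive
  λ: 167 + 8.11/60 = 167.1351667
  E ⇒ keep positive
Point 4:
  Latitude: 29 + 30.81/60 = 29.5135000
  hemisphere S, so the sign is −
  λ: 0 + 48.88/60 = 0.8146667
  hemisphere W, so the sign is −
Point 5:
  Lat: 28.8′ = 0.480000°; total 66.4800000
  N ⇒ keep positive
  Longitude: 15 + 39.267/60 = 15.6544500
  W → negative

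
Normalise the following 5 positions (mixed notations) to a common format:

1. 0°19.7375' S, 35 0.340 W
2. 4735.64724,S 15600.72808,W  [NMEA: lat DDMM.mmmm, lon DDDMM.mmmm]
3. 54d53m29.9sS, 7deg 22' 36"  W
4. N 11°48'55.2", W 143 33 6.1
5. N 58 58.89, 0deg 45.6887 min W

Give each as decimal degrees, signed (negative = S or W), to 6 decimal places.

1. -0.328958, -35.005667
2. -47.594121, -156.012135
3. -54.891639, -7.376667
4. 11.815333, -143.551694
5. 58.981500, -0.761478

Point 1:
  Lat: 0 + 19.7375/60 = 0.3289583
  S → negative
  Lon: 0.34′ = 0.005667°; total 35.0056667
  hemisphere W, so the sign is −
Point 2:
  φ: split at 2 digits → 47° and 35.64724′; 47 + 35.64724/60 = 47.5941207
  S → negative
  Longitude: split at 3 digits → 156° and 0.72808′; 156 + 0.72808/60 = 156.0121347
  hemisphere W, so the sign is −
Point 3:
  φ: 54° + 53/60 + 29.9/3600 = 54 + 0.883333 + 0.008306 = 54.8916389
  S → negative
  λ: 22′ + 36″ = 22.60000′; 7 + 22.60000/60 = 7.3766667
  hemisphere W, so the sign is −
Point 4:
  Latitude: 48′ + 55.2″ = 48.92000′; 11 + 48.92000/60 = 11.8153333
  N ⇒ keep positive
  λ: 143° + 33/60 + 6.1/3600 = 143 + 0.550000 + 0.001694 = 143.5516944
  hemisphere W, so the sign is −
Point 5:
  Latitude: 58.89′ = 0.981500°; total 58.9815000
  N ⇒ keep positive
  Lon: 0 + 45.6887/60 = 0.7614783
  hemisphere W, so the sign is −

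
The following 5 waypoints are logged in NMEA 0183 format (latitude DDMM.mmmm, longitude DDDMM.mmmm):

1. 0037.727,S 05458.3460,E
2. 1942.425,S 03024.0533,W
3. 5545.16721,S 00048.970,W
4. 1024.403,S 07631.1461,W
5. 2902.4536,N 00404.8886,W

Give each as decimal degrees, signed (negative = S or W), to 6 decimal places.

Point 1:
  φ: degrees = first 2 digits = 0, minutes = 37.727; 0 + 37.727/60 = 0.6287833
  S ⇒ negate
  Lon: degrees = first 3 digits = 54, minutes = 58.346; 54 + 58.346/60 = 54.9724333
  E → positive
Point 2:
  Latitude: degrees = first 2 digits = 19, minutes = 42.425; 19 + 42.425/60 = 19.7070833
  hemisphere S, so the sign is −
  λ: degrees = first 3 digits = 30, minutes = 24.0533; 30 + 24.0533/60 = 30.4008883
  hemisphere W, so the sign is −
Point 3:
  Latitude: degrees = first 2 digits = 55, minutes = 45.16721; 55 + 45.16721/60 = 55.7527868
  S ⇒ negate
  Lon: split at 3 digits → 000° and 48.97′; 0 + 48.97/60 = 0.8161667
  W ⇒ negate
Point 4:
  Lat: degrees = first 2 digits = 10, minutes = 24.403; 10 + 24.403/60 = 10.4067167
  S ⇒ negate
  Lon: split at 3 digits → 076° and 31.1461′; 76 + 31.1461/60 = 76.5191017
  W ⇒ negate
Point 5:
  Latitude: degrees = first 2 digits = 29, minutes = 2.4536; 29 + 2.4536/60 = 29.0408933
  N → positive
  Longitude: degrees = first 3 digits = 4, minutes = 4.8886; 4 + 4.8886/60 = 4.0814767
  W → negative

1. -0.628783, 54.972433
2. -19.707083, -30.400888
3. -55.752787, -0.816167
4. -10.406717, -76.519102
5. 29.040893, -4.081477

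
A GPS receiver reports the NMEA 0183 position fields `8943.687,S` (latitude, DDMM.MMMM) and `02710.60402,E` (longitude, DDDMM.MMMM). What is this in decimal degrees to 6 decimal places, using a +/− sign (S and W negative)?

-89.728117, 27.176734

φ: degrees = first 2 digits = 89, minutes = 43.687; 89 + 43.687/60 = 89.7281167
S ⇒ negate
Longitude: split at 3 digits → 027° and 10.60402′; 27 + 10.60402/60 = 27.1767337
E → positive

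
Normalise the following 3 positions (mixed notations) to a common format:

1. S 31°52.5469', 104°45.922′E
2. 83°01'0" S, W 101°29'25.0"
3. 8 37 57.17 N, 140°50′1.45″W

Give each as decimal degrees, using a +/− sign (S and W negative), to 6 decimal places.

1. -31.875782, 104.765367
2. -83.016667, -101.490278
3. 8.632547, -140.833736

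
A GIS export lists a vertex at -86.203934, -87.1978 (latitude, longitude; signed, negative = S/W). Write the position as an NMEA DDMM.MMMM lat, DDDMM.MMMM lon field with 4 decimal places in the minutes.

8612.2360,S / 08711.8680,W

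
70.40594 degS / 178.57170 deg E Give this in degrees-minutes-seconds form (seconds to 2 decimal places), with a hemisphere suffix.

Lat: whole degrees 70; 24.35640′ → 24′ and 21.3840″
Lon: 0.571700° → 34.30200′; 0.30200 × 60 = 18.1200″

70°24′21.38″ S, 178°34′18.12″ E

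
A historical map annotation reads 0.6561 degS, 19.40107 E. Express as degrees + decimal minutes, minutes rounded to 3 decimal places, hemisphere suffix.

0° 39.366′ S, 19° 24.064′ E

Lat: fractional part 0.656100 → 39.36600 minutes
Lon: fractional part 0.401070 → 24.06420 minutes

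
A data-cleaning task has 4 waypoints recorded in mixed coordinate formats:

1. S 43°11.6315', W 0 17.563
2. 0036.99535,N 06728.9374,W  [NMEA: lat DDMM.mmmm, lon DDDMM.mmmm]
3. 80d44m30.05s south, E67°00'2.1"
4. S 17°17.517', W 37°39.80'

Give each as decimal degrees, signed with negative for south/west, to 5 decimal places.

1. -43.19386, -0.29272
2. 0.61659, -67.48229
3. -80.74168, 67.00058
4. -17.29195, -37.66333

Point 1:
  φ: 43 + 11.6315/60 = 43.193858
  S ⇒ negate
  Longitude: 0 + 17.563/60 = 0.292717
  W ⇒ negate
Point 2:
  Lat: degrees = first 2 digits = 0, minutes = 36.99535; 0 + 36.99535/60 = 0.616589
  N ⇒ keep positive
  Longitude: degrees = first 3 digits = 67, minutes = 28.9374; 67 + 28.9374/60 = 67.482290
  W → negative
Point 3:
  Lat: 80 + 44/60 + 30.05/3600 = 80.741681
  S ⇒ negate
  Longitude: 0′ + 2.1″ = 0.03500′; 67 + 0.03500/60 = 67.000583
  E → positive
Point 4:
  φ: 17.517′ = 0.291950°; total 17.291950
  hemisphere S, so the sign is −
  Longitude: 37 + 39.8/60 = 37.663333
  W ⇒ negate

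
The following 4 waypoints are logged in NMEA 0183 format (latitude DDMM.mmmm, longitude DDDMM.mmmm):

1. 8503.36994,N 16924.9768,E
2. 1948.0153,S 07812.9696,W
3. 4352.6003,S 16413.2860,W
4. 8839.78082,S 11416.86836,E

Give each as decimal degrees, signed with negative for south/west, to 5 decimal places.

1. 85.05617, 169.41628
2. -19.80026, -78.21616
3. -43.87667, -164.22143
4. -88.66301, 114.28114

Point 1:
  Latitude: degrees = first 2 digits = 85, minutes = 3.36994; 85 + 3.36994/60 = 85.056166
  N ⇒ keep positive
  Lon: degrees = first 3 digits = 169, minutes = 24.9768; 169 + 24.9768/60 = 169.416280
  E → positive
Point 2:
  φ: degrees = first 2 digits = 19, minutes = 48.0153; 19 + 48.0153/60 = 19.800255
  S ⇒ negate
  Lon: split at 3 digits → 078° and 12.9696′; 78 + 12.9696/60 = 78.216160
  W ⇒ negate
Point 3:
  φ: split at 2 digits → 43° and 52.6003′; 43 + 52.6003/60 = 43.876672
  S → negative
  Longitude: split at 3 digits → 164° and 13.286′; 164 + 13.286/60 = 164.221433
  W → negative
Point 4:
  φ: degrees = first 2 digits = 88, minutes = 39.78082; 88 + 39.78082/60 = 88.663014
  S ⇒ negate
  Longitude: split at 3 digits → 114° and 16.86836′; 114 + 16.86836/60 = 114.281139
  E ⇒ keep positive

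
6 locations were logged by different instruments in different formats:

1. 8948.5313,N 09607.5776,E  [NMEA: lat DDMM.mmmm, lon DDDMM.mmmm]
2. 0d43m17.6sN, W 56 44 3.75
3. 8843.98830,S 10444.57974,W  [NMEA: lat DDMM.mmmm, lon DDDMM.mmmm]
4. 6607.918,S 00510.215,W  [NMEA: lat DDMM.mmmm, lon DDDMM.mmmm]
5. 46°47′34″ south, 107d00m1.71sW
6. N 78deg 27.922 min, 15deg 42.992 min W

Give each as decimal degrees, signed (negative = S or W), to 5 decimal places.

1. 89.80886, 96.12629
2. 0.72156, -56.73438
3. -88.73314, -104.74300
4. -66.13197, -5.17025
5. -46.79278, -107.00048
6. 78.46537, -15.71653

Point 1:
  φ: degrees = first 2 digits = 89, minutes = 48.5313; 89 + 48.5313/60 = 89.808855
  N ⇒ keep positive
  Longitude: degrees = first 3 digits = 96, minutes = 7.5776; 96 + 7.5776/60 = 96.126293
  E ⇒ keep positive
Point 2:
  Latitude: 0 + 43/60 + 17.6/3600 = 0.721556
  N → positive
  Longitude: 56 + 44/60 + 3.75/3600 = 56.734375
  W ⇒ negate
Point 3:
  φ: degrees = first 2 digits = 88, minutes = 43.9883; 88 + 43.9883/60 = 88.733138
  hemisphere S, so the sign is −
  λ: degrees = first 3 digits = 104, minutes = 44.57974; 104 + 44.57974/60 = 104.742996
  W ⇒ negate
Point 4:
  φ: split at 2 digits → 66° and 7.918′; 66 + 7.918/60 = 66.131967
  S ⇒ negate
  Longitude: degrees = first 3 digits = 5, minutes = 10.215; 5 + 10.215/60 = 5.170250
  W → negative
Point 5:
  φ: 46° + 47/60 + 34/3600 = 46 + 0.783333 + 0.009444 = 46.792778
  S → negative
  Longitude: 107 + 0/60 + 1.71/3600 = 107.000475
  W ⇒ negate
Point 6:
  Latitude: 27.922′ = 0.465367°; total 78.465367
  N → positive
  λ: 42.992′ = 0.716533°; total 15.716533
  hemisphere W, so the sign is −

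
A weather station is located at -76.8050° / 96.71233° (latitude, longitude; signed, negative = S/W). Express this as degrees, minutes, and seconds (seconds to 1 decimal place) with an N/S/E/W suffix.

76°48′18.0″ S, 96°42′44.4″ E

Latitude is negative → S; |value| = 76.805000
φ: 0.805000° → 48.30000′; 0.30000 × 60 = 18.000″
Lon: 0.712330° → 42.73980′; 0.73980 × 60 = 44.388″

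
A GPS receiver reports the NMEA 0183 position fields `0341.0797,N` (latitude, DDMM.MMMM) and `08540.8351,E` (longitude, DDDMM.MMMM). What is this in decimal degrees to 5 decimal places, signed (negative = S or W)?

Latitude: degrees = first 2 digits = 3, minutes = 41.0797; 3 + 41.0797/60 = 3.684662
N → positive
Longitude: degrees = first 3 digits = 85, minutes = 40.8351; 85 + 40.8351/60 = 85.680585
E ⇒ keep positive

3.68466, 85.68059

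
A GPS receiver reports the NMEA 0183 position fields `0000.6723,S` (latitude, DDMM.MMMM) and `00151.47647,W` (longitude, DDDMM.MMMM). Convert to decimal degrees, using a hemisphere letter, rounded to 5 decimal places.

0.01121° S, 1.85794° W

Lat: degrees = first 2 digits = 0, minutes = 0.6723; 0 + 0.6723/60 = 0.011205
λ: split at 3 digits → 001° and 51.47647′; 1 + 51.47647/60 = 1.857941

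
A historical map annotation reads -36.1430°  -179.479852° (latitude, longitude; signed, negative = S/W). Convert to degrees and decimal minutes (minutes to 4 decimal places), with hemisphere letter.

36° 8.5800′ S, 179° 28.7911′ W

Latitude is negative → S; |value| = 36.143000
Latitude: minutes = (36.143000 − 36) × 60 = 8.580000
Longitude is negative → W; |value| = 179.479852
Lon: fractional part 0.479852 → 28.791120 minutes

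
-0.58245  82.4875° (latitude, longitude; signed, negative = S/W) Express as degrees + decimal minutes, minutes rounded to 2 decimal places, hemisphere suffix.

0° 34.95′ S, 82° 29.25′ E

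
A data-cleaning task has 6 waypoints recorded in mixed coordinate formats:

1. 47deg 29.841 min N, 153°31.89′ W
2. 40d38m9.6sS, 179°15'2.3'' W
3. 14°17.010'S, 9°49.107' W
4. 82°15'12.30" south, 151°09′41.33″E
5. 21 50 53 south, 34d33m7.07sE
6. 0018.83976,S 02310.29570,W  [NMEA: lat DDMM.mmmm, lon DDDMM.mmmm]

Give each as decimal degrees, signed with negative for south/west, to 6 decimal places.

1. 47.497350, -153.531500
2. -40.636000, -179.250639
3. -14.283500, -9.818450
4. -82.253417, 151.161481
5. -21.848056, 34.551964
6. -0.313996, -23.171595

Point 1:
  φ: 47 + 29.841/60 = 47.4973500
  N → positive
  Longitude: 31.89′ = 0.531500°; total 153.5315000
  hemisphere W, so the sign is −
Point 2:
  Lat: 40° + 38/60 + 9.6/3600 = 40 + 0.633333 + 0.002667 = 40.6360000
  S ⇒ negate
  Lon: 179° + 15/60 + 2.3/3600 = 179 + 0.250000 + 0.000639 = 179.2506389
  hemisphere W, so the sign is −
Point 3:
  φ: 17.01′ = 0.283500°; total 14.2835000
  S → negative
  Lon: 9 + 49.107/60 = 9.8184500
  W → negative
Point 4:
  φ: 82 + 15/60 + 12.3/3600 = 82.2534167
  hemisphere S, so the sign is −
  Lon: 9′ + 41.33″ = 9.68883′; 151 + 9.68883/60 = 151.1614806
  E ⇒ keep positive
Point 5:
  φ: 50′ + 53″ = 50.88333′; 21 + 50.88333/60 = 21.8480556
  S ⇒ negate
  Longitude: 33′ + 7.07″ = 33.11783′; 34 + 33.11783/60 = 34.5519639
  E → positive
Point 6:
  φ: split at 2 digits → 00° and 18.83976′; 0 + 18.83976/60 = 0.3139960
  S ⇒ negate
  Lon: split at 3 digits → 023° and 10.2957′; 23 + 10.2957/60 = 23.1715950
  W → negative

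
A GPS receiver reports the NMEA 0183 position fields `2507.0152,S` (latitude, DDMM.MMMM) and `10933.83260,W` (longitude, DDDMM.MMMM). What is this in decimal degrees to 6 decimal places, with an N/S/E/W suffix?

φ: degrees = first 2 digits = 25, minutes = 7.0152; 25 + 7.0152/60 = 25.1169200
Lon: degrees = first 3 digits = 109, minutes = 33.8326; 109 + 33.8326/60 = 109.5638767

25.116920° S, 109.563877° W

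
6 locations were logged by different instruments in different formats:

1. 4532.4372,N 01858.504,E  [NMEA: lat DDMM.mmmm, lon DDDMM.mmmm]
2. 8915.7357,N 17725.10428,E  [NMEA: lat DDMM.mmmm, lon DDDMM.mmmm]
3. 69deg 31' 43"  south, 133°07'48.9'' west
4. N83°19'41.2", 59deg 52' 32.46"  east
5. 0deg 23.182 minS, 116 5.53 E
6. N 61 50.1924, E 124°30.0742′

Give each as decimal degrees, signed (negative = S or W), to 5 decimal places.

1. 45.54062, 18.97507
2. 89.26226, 177.41840
3. -69.52861, -133.13025
4. 83.32811, 59.87568
5. -0.38637, 116.09217
6. 61.83654, 124.50124

Point 1:
  Lat: split at 2 digits → 45° and 32.4372′; 45 + 32.4372/60 = 45.540620
  N → positive
  Lon: degrees = first 3 digits = 18, minutes = 58.504; 18 + 58.504/60 = 18.975067
  E → positive
Point 2:
  φ: split at 2 digits → 89° and 15.7357′; 89 + 15.7357/60 = 89.262262
  N → positive
  Lon: degrees = first 3 digits = 177, minutes = 25.10428; 177 + 25.10428/60 = 177.418405
  E → positive
Point 3:
  Latitude: 69 + 31/60 + 43/3600 = 69.528611
  S → negative
  λ: 7′ + 48.9″ = 7.81500′; 133 + 7.81500/60 = 133.130250
  W → negative
Point 4:
  Latitude: 83 + 19/60 + 41.2/3600 = 83.328111
  N → positive
  λ: 52′ + 32.46″ = 52.54100′; 59 + 52.54100/60 = 59.875683
  E ⇒ keep positive
Point 5:
  Latitude: 23.182′ = 0.386367°; total 0.386367
  S ⇒ negate
  Lon: 116 + 5.53/60 = 116.092167
  E → positive
Point 6:
  Latitude: 50.1924′ = 0.836540°; total 61.836540
  N ⇒ keep positive
  Longitude: 124 + 30.0742/60 = 124.501237
  E → positive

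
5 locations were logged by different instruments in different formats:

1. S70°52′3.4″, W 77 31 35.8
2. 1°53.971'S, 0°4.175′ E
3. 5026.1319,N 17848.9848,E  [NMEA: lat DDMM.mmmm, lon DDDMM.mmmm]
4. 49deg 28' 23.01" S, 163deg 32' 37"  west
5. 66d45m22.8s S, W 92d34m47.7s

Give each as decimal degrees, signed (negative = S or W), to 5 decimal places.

Point 1:
  Latitude: 52′ + 3.4″ = 52.05667′; 70 + 52.05667/60 = 70.867611
  hemisphere S, so the sign is −
  Lon: 77 + 31/60 + 35.8/3600 = 77.526611
  hemisphere W, so the sign is −
Point 2:
  Latitude: 1 + 53.971/60 = 1.899517
  S ⇒ negate
  λ: 4.175′ = 0.069583°; total 0.069583
  E → positive
Point 3:
  φ: degrees = first 2 digits = 50, minutes = 26.1319; 50 + 26.1319/60 = 50.435532
  N ⇒ keep positive
  λ: degrees = first 3 digits = 178, minutes = 48.9848; 178 + 48.9848/60 = 178.816413
  E → positive
Point 4:
  Lat: 49° + 28/60 + 23.01/3600 = 49 + 0.466667 + 0.006392 = 49.473058
  S → negative
  Lon: 163° + 32/60 + 37/3600 = 163 + 0.533333 + 0.010278 = 163.543611
  W ⇒ negate
Point 5:
  Lat: 66 + 45/60 + 22.8/3600 = 66.756333
  hemisphere S, so the sign is −
  λ: 34′ + 47.7″ = 34.79500′; 92 + 34.79500/60 = 92.579917
  W → negative

1. -70.86761, -77.52661
2. -1.89952, 0.06958
3. 50.43553, 178.81641
4. -49.47306, -163.54361
5. -66.75633, -92.57992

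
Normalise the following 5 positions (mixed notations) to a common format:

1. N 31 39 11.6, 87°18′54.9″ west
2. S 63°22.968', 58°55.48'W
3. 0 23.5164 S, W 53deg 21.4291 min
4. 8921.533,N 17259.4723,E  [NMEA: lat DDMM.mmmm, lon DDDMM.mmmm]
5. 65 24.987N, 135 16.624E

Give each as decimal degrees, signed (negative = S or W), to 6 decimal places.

1. 31.653222, -87.315250
2. -63.382800, -58.924667
3. -0.391940, -53.357152
4. 89.358883, 172.991205
5. 65.416450, 135.277067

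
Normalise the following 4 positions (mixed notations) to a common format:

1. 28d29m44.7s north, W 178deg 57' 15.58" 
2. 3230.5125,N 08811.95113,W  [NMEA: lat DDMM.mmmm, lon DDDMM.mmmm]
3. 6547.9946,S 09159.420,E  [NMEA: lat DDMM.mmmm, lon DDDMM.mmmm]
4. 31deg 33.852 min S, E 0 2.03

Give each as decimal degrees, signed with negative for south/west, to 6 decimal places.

1. 28.495750, -178.954328
2. 32.508542, -88.199186
3. -65.799910, 91.990333
4. -31.564200, 0.033833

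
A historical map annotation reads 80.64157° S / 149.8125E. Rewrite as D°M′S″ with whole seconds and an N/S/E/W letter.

Latitude: 0.641570° → 38.49420′; 0.49420 × 60 = 29.65″
Lon: whole degrees 149; 48.75000′ → 48′ and 45.00″

80°38′30″ S, 149°48′45″ E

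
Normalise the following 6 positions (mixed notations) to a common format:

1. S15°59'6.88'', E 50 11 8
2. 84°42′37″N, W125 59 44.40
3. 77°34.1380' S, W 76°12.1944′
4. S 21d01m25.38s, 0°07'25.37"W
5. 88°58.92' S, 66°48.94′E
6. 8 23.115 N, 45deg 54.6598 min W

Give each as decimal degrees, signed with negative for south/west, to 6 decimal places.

1. -15.985244, 50.185556
2. 84.710278, -125.995667
3. -77.568967, -76.203240
4. -21.023717, -0.123714
5. -88.982000, 66.815667
6. 8.385250, -45.910997

Point 1:
  Lat: 15 + 59/60 + 6.88/3600 = 15.9852444
  S ⇒ negate
  Longitude: 11′ + 8″ = 11.13333′; 50 + 11.13333/60 = 50.1855556
  E → positive
Point 2:
  Latitude: 42′ + 37″ = 42.61667′; 84 + 42.61667/60 = 84.7102778
  N → positive
  Lon: 59′ + 44.4″ = 59.74000′; 125 + 59.74000/60 = 125.9956667
  W → negative
Point 3:
  φ: 34.138′ = 0.568967°; total 77.5689667
  S → negative
  Longitude: 76 + 12.1944/60 = 76.2032400
  W → negative
Point 4:
  Latitude: 21 + 1/60 + 25.38/3600 = 21.0237167
  S ⇒ negate
  Lon: 0 + 7/60 + 25.37/3600 = 0.1237139
  hemisphere W, so the sign is −
Point 5:
  Latitude: 58.92′ = 0.982000°; total 88.9820000
  S → negative
  Lon: 48.94′ = 0.815667°; total 66.8156667
  E ⇒ keep positive
Point 6:
  φ: 23.115′ = 0.385250°; total 8.3852500
  N → positive
  Lon: 54.6598′ = 0.910997°; total 45.9109967
  W ⇒ negate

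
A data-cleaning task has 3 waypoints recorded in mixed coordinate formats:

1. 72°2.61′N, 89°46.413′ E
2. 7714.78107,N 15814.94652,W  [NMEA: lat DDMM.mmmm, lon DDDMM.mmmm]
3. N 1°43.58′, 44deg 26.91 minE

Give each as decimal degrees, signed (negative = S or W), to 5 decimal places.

1. 72.04350, 89.77355
2. 77.24635, -158.24911
3. 1.72633, 44.44850

Point 1:
  Latitude: 2.61′ = 0.043500°; total 72.043500
  N ⇒ keep positive
  λ: 89 + 46.413/60 = 89.773550
  E → positive
Point 2:
  φ: split at 2 digits → 77° and 14.78107′; 77 + 14.78107/60 = 77.246351
  N ⇒ keep positive
  Lon: split at 3 digits → 158° and 14.94652′; 158 + 14.94652/60 = 158.249109
  hemisphere W, so the sign is −
Point 3:
  Lat: 1 + 43.58/60 = 1.726333
  N → positive
  λ: 26.91′ = 0.448500°; total 44.448500
  E ⇒ keep positive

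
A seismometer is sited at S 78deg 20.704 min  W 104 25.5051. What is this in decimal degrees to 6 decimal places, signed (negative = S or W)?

-78.345067, -104.425085

Latitude: 78 + 20.704/60 = 78.3450667
hemisphere S, so the sign is −
Longitude: 25.5051′ = 0.425085°; total 104.4250850
W → negative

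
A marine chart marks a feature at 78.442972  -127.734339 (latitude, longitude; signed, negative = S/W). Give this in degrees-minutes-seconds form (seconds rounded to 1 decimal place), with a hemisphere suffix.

78°26′34.7″ N, 127°44′3.6″ W

Lat: whole degrees 78; 26.57832′ → 26′ and 34.699″
Longitude is negative → W; |value| = 127.734339
Lon: 0.734339 × 60 = 44.06034′ → 44′, remainder × 60 = 3.620″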